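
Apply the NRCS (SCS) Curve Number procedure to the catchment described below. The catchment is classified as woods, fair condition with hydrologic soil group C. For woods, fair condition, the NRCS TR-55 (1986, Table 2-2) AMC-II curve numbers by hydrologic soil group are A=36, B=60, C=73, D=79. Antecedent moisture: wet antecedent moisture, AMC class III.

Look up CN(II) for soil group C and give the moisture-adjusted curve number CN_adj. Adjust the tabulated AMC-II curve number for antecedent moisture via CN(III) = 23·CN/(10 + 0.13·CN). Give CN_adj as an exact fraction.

NRCS table: woods, fair condition, soil group C → CN(II) = 73
CN(III) from CN(II)=73: (23·73)/(10 + 0.13·73) = 167900/1949 ≈ 86.147

CN_adj = 167900/1949 ≈ 86.147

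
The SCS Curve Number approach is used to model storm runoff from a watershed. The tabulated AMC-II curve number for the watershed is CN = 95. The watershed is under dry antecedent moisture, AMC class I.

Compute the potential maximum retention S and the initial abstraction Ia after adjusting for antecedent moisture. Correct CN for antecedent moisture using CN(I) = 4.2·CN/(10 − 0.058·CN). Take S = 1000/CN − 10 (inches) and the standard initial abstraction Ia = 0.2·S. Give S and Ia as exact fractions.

S = 500/399 in ≈ 1.253 in; Ia = 100/399 in ≈ 0.251 in

Dry (AMC I): CN(I) = 4.2·95/(10 − 0.058·95) = 399/(449/100) = 39900/449 ≈ 88.864
Max retention: S = 1000/(39900/449) − 10 = 500/399 in (≈ 1.253 in)
Initial abstraction Ia = S/5 = (500/399)/5 = 100/399 ≈ 0.251 in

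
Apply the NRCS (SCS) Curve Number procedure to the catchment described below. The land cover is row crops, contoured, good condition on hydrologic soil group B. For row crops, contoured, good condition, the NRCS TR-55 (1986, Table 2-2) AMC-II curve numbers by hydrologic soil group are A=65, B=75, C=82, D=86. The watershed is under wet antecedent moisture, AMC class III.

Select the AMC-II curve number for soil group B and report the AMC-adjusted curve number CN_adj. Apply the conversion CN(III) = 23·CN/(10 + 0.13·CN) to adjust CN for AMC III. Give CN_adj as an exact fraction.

CN_adj = 6900/79 ≈ 87.342

NRCS table: row crops, contoured, good condition, soil group B → CN(II) = 75
Adjust CN=75 to AMC III: 23·75/(10 + 0.13·75) → 1725 ÷ (79/4) = 6900/79 ≈ 87.342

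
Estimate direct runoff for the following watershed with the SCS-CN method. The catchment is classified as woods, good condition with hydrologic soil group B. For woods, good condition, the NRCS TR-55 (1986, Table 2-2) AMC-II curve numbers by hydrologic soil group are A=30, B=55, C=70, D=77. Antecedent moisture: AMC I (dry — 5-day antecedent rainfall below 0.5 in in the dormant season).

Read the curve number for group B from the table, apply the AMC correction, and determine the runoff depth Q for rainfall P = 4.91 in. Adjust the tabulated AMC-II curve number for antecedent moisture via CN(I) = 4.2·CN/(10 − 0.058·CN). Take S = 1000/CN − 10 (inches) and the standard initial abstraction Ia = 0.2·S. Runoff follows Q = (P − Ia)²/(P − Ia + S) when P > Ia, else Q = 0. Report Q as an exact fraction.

NRCS table: woods, good condition, soil group B → CN(II) = 55
Dry (AMC I): CN(I) = 4.2·55/(10 − 0.058·55) = 231/(681/100) = 7700/227 ≈ 33.921
Max retention: S = 1000/(7700/227) − 10 = 1500/77 in (≈ 19.481 in)
Ia = 0.2S: 0.2·19.481 = 3.896 in (exactly 300/77)
P − Ia = 4.910 − 3.896 = 7807/7700 ≈ 1.014 in (> 0, runoff occurs)
Q = (7807/7700)²/((7807/7700) + 1500/77) = (60949249/59290000)/(157807/7700) = 60949249/1215113900 in ≈ 0.050 in

Q = 60949249/1215113900 in ≈ 0.050 in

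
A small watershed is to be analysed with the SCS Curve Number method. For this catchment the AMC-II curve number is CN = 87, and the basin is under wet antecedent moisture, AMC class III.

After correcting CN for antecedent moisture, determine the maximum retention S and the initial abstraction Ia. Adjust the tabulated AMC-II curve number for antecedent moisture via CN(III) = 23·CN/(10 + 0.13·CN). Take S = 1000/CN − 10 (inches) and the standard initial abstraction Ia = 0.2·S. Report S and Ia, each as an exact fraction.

S = 1300/2001 in ≈ 0.650 in; Ia = 260/2001 in ≈ 0.130 in

CN(III) from CN(II)=87: (23·87)/(10 + 0.13·87) = 200100/2131 ≈ 93.900
S = 1000/(200100/2131) − 10 = 1300/2001 in ≈ 0.650 in
Ia = 0.2S: 0.2·0.650 = 0.130 in (exactly 260/2001)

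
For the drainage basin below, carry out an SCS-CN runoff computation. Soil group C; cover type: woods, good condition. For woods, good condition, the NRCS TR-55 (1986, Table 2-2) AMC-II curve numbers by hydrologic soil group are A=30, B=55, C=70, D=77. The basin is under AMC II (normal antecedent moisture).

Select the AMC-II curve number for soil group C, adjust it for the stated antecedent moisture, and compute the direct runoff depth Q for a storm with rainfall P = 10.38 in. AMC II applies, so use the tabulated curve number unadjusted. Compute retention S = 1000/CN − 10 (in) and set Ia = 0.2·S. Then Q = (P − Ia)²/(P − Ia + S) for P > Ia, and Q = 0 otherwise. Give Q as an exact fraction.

NRCS table: woods, good condition, soil group C → CN(II) = 70
Average conditions: CN = 70 (no AMC adjustment).
Retention S: 1000/CN − 10 with CN=70.000 → S = 30/7 ≈ 4.286 in
Ia = 0.2·(30/7) = 6/7 in ≈ 0.857 in
P − Ia = 10.380 − 0.857 = 3333/350 ≈ 9.523 in (> 0, runoff occurs)
Runoff Q = (P−Ia)²/(P−Ia+S) = (9.523)²/(9.523+4.286) = 1234321/187950 ≈ 6.567 in

Q = 1234321/187950 in ≈ 6.567 in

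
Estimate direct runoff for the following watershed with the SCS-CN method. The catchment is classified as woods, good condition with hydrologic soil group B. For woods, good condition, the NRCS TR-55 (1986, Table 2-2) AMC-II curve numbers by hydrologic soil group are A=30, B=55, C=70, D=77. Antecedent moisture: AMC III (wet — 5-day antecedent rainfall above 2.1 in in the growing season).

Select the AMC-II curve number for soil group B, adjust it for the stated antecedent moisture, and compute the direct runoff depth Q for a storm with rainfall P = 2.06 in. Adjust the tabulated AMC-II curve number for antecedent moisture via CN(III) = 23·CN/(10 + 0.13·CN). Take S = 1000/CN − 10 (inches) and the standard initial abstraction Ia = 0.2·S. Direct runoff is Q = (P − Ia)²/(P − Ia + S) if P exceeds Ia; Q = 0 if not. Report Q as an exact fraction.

NRCS table: woods, good condition, soil group B → CN(II) = 55
Adjust CN=55 to AMC III: 23·55/(10 + 0.13·55) → 1265 ÷ (343/20) = 25300/343 ≈ 73.761
Max retention: S = 1000/(25300/343) − 10 = 900/253 in (≈ 3.557 in)
Initial abstraction Ia = S/5 = (900/253)/5 = 180/253 ≈ 0.711 in
Since P=2.060 > Ia=0.711: effective rainfall P−Ia = 17059/12650 in
Q: (17059/12650)² ÷ (62059/12650) = 291009481/785046350 in (≈ 0.371 in)

Q = 291009481/785046350 in ≈ 0.371 in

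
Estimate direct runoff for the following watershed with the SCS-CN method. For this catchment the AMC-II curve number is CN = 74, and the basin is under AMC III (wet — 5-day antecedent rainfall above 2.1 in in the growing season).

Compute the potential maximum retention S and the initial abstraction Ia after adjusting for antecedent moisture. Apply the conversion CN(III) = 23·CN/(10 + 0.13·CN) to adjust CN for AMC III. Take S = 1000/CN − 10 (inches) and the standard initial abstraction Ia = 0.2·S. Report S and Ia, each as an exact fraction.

CN(III) from CN(II)=74: (23·74)/(10 + 0.13·74) = 85100/981 ≈ 86.748
S = 1000/(85100/981) − 10 = 1300/851 in ≈ 1.528 in
Initial abstraction Ia = S/5 = (1300/851)/5 = 260/851 ≈ 0.306 in

S = 1300/851 in ≈ 1.528 in; Ia = 260/851 in ≈ 0.306 in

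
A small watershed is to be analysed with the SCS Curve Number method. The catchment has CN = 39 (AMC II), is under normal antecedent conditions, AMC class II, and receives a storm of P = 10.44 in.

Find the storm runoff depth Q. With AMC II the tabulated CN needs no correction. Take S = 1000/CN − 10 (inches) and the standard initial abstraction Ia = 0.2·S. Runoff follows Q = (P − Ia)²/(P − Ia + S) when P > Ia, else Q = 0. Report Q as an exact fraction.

Q = 50822641/21819525 in ≈ 2.329 in

AMC II — tabulated CN = 39 applies directly.
Retention S: 1000/CN − 10 with CN=39.000 → S = 610/39 ≈ 15.641 in
Ia = 0.2·(610/39) = 122/39 in ≈ 3.128 in
P − Ia = 10.440 − 3.128 = 7129/975 ≈ 7.312 in (> 0, runoff occurs)
Q = (7129/975)²/((7129/975) + 610/39) = (50822641/950625)/(22379/975) = 50822641/21819525 in ≈ 2.329 in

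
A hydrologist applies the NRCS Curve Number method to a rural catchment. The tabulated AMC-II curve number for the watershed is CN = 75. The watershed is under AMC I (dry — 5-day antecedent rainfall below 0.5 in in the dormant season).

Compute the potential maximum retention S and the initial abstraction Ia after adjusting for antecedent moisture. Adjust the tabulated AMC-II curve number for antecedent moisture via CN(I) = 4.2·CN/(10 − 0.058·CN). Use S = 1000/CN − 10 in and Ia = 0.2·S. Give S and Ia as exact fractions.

Dry (AMC I): CN(I) = 4.2·75/(10 − 0.058·75) = 315/(113/20) = 6300/113 ≈ 55.752
S = 1000/(6300/113) − 10 = 500/63 in ≈ 7.937 in
Ia = 0.2S: 0.2·7.937 = 1.587 in (exactly 100/63)

S = 500/63 in ≈ 7.937 in; Ia = 100/63 in ≈ 1.587 in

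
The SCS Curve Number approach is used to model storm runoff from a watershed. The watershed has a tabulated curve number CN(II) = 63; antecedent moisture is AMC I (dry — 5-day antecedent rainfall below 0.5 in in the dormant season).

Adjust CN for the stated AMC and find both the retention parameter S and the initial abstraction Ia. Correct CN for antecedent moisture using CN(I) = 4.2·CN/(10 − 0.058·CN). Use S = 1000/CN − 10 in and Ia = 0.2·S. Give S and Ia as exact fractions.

S = 18500/1323 in ≈ 13.983 in; Ia = 3700/1323 in ≈ 2.797 in

CN(I) from CN(II)=63: (4.2·63)/(10 − 0.058·63) = 132300/3173 ≈ 41.696
Retention S: 1000/CN − 10 with CN=41.696 → S = 18500/1323 ≈ 13.983 in
Ia = 0.2S: 0.2·13.983 = 2.797 in (exactly 3700/1323)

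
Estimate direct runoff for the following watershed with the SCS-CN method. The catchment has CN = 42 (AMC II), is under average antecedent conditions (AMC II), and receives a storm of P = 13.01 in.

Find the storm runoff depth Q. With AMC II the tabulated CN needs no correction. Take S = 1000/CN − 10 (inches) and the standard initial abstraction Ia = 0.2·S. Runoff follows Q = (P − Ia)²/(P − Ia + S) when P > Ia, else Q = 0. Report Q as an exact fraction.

Q = 463153441/106094100 in ≈ 4.365 in

CN(II) = 42; AMC II needs no correction.
Retention S: 1000/CN − 10 with CN=42.000 → S = 290/21 ≈ 13.810 in
Initial abstraction Ia = S/5 = (290/21)/5 = 58/21 ≈ 2.762 in
P − Ia = 13.010 − 2.762 = 21521/2100 ≈ 10.248 in (> 0, runoff occurs)
Q: (21521/2100)² ÷ (50521/2100) = 463153441/106094100 in (≈ 4.365 in)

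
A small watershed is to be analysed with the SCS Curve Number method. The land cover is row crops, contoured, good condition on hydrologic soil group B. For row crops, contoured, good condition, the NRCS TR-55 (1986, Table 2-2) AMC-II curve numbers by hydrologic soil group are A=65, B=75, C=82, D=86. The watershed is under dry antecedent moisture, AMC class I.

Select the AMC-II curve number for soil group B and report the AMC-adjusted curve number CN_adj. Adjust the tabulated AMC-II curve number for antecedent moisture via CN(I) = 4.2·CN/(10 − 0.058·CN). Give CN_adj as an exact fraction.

CN_adj = 6300/113 ≈ 55.752

NRCS table: row crops, contoured, good condition, soil group B → CN(II) = 75
Dry (AMC I): CN(I) = 4.2·75/(10 − 0.058·75) = 315/(113/20) = 6300/113 ≈ 55.752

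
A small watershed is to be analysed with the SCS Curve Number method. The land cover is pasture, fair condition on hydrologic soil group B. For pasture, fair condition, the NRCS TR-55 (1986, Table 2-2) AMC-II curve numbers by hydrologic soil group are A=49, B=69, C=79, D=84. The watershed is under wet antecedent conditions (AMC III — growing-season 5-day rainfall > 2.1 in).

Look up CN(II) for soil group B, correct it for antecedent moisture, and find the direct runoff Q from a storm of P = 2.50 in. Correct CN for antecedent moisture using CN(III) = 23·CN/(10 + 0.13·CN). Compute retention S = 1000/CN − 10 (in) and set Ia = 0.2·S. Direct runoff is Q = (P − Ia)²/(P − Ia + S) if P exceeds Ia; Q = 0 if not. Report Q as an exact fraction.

NRCS table: pasture, fair condition, soil group B → CN(II) = 69
Wet (AMC III): CN(III) = 23·69/(10 + 0.13·69) = 1587/(1897/100) = 158700/1897 ≈ 83.658
S = 1000/(158700/1897) − 10 = 3100/1587 in ≈ 1.953 in
Ia = 0.2S: 0.2·1.953 = 0.391 in (exactly 620/1587)
Excess rainfall: 2.500 − 0.391 = 2.109 in; P > Ia so Q > 0
Q: (6695/3174)² ÷ (12895/3174) = 8964605/8185746 in (≈ 1.095 in)

Q = 8964605/8185746 in ≈ 1.095 in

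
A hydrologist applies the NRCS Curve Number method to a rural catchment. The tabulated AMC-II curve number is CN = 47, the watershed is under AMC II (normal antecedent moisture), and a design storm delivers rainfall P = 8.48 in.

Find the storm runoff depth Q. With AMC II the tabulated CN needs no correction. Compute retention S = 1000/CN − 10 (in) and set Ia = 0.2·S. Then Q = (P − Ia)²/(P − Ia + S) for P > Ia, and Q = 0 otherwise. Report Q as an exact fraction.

AMC II — tabulated CN = 47 applies directly.
S = 1000/47 − 10 = 530/47 in ≈ 11.277 in
Ia = 0.2·(530/47) = 106/47 in ≈ 2.255 in
P − Ia = 8.480 − 2.255 = 7314/1175 ≈ 6.225 in (> 0, runoff occurs)
Q = (7314/1175)²/((7314/1175) + 530/47) = (53494596/1380625)/(20564/1175) = 252333/113975 in ≈ 2.214 in

Q = 252333/113975 in ≈ 2.214 in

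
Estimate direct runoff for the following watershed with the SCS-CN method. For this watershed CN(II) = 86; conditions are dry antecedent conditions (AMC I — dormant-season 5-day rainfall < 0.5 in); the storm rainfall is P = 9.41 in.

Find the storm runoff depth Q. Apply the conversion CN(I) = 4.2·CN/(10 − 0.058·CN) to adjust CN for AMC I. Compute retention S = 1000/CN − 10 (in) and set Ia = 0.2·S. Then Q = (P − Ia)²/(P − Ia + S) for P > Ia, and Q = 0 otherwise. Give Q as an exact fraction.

Adjust CN=86 to AMC I: 4.2·86/(10 − 0.058·86) → (1806/5) ÷ (1253/250) = 12900/179 ≈ 72.067
Max retention: S = 1000/(12900/179) − 10 = 500/129 in (≈ 3.876 in)
Ia = 0.2S: 0.2·3.876 = 0.775 in (exactly 100/129)
Since P=9.410 > Ia=0.775: effective rainfall P−Ia = 111389/12900 in
Q: (111389/12900)² ÷ (161389/12900) = 12407509321/2081918100 in (≈ 5.960 in)

Q = 12407509321/2081918100 in ≈ 5.960 in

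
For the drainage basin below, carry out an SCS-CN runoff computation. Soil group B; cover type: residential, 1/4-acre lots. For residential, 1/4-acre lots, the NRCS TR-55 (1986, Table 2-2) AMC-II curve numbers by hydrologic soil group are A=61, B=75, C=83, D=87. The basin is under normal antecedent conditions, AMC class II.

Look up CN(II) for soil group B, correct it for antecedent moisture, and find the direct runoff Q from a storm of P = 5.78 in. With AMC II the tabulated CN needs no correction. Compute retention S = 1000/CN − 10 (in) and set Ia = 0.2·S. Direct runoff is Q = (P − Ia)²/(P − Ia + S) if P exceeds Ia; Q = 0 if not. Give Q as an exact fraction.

NRCS table: residential, 1/4-acre lots, soil group B → CN(II) = 75
CN(II) = 75; AMC II needs no correction.
Retention S: 1000/CN − 10 with CN=75.000 → S = 10/3 ≈ 3.333 in
Ia = 0.2S: 0.2·3.333 = 0.667 in (exactly 2/3)
P − Ia = 5.780 − 0.667 = 767/150 ≈ 5.113 in (> 0, runoff occurs)
Q: (767/150)² ÷ (1267/150) = 588289/190050 in (≈ 3.095 in)

Q = 588289/190050 in ≈ 3.095 in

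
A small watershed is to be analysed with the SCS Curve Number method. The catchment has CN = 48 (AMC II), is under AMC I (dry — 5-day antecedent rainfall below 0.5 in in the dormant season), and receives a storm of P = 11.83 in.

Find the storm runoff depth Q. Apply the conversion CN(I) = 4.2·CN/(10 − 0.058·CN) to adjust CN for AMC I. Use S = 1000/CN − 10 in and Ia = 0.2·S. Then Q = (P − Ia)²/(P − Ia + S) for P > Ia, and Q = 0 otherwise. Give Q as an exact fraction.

Dry (AMC I): CN(I) = 4.2·48/(10 − 0.058·48) = (1008/5)/(902/125) = 12600/451 ≈ 27.938
Max retention: S = 1000/(12600/451) − 10 = 1625/63 in (≈ 25.794 in)
Initial abstraction Ia = S/5 = (1625/63)/5 = 325/63 ≈ 5.159 in
Since P=11.830 > Ia=5.159: effective rainfall P−Ia = 42029/6300 in
Q = (42029/6300)²/((42029/6300) + 1625/63) = (1766436841/39690000)/(204529/6300) = 135879757/99117900 in ≈ 1.371 in

Q = 135879757/99117900 in ≈ 1.371 in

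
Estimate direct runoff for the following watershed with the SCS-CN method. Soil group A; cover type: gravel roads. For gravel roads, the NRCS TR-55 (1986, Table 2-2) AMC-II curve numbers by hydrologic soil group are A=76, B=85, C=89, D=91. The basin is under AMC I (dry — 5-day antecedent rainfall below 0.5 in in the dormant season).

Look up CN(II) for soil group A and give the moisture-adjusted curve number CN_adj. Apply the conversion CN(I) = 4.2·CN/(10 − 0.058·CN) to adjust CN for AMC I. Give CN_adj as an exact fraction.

CN_adj = 13300/233 ≈ 57.082

NRCS table: gravel roads, soil group A → CN(II) = 76
Dry (AMC I): CN(I) = 4.2·76/(10 − 0.058·76) = (1596/5)/(699/125) = 13300/233 ≈ 57.082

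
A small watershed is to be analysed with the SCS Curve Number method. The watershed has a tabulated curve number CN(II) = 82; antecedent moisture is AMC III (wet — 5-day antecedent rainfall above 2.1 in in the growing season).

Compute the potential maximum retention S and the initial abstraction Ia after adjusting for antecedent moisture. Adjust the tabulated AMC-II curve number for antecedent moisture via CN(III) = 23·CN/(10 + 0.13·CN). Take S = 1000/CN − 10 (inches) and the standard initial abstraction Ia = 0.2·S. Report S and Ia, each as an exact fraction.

S = 900/943 in ≈ 0.954 in; Ia = 180/943 in ≈ 0.191 in

Wet (AMC III): CN(III) = 23·82/(10 + 0.13·82) = 1886/(1033/50) = 94300/1033 ≈ 91.288
S = 1000/(94300/1033) − 10 = 900/943 in ≈ 0.954 in
Ia = 0.2·(900/943) = 180/943 in ≈ 0.191 in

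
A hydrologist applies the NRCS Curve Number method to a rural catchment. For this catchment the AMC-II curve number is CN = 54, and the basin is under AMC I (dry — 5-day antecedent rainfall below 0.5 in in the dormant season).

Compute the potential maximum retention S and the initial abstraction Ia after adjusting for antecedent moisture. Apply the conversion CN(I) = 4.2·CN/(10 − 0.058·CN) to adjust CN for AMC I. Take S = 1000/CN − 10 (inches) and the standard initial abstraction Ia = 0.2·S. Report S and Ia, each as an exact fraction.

Dry (AMC I): CN(I) = 4.2·54/(10 − 0.058·54) = (1134/5)/(1717/250) = 56700/1717 ≈ 33.023
Max retention: S = 1000/(56700/1717) − 10 = 11500/567 in (≈ 20.282 in)
Ia = 0.2S: 0.2·20.282 = 4.056 in (exactly 2300/567)

S = 11500/567 in ≈ 20.282 in; Ia = 2300/567 in ≈ 4.056 in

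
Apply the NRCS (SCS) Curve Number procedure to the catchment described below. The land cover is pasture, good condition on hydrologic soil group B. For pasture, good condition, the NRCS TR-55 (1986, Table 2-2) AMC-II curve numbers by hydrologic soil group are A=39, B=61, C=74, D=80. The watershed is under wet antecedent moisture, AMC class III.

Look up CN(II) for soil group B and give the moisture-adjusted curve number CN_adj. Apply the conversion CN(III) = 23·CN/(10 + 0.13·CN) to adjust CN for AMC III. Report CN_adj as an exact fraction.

CN_adj = 140300/1793 ≈ 78.249

NRCS table: pasture, good condition, soil group B → CN(II) = 61
Wet (AMC III): CN(III) = 23·61/(10 + 0.13·61) = 1403/(1793/100) = 140300/1793 ≈ 78.249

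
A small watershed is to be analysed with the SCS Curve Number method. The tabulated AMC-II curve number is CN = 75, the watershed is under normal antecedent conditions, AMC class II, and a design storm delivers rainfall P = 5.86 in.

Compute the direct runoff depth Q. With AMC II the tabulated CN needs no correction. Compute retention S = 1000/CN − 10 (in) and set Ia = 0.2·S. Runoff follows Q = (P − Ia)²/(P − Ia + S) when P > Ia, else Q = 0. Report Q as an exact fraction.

Average conditions: CN = 75 (no AMC adjustment).
Retention S: 1000/CN − 10 with CN=75.000 → S = 10/3 ≈ 3.333 in
Initial abstraction Ia = S/5 = (10/3)/5 = 2/3 ≈ 0.667 in
P − Ia = 5.860 − 0.667 = 779/150 ≈ 5.193 in (> 0, runoff occurs)
Q = (779/150)²/((779/150) + 10/3) = (606841/22500)/(1279/150) = 606841/191850 in ≈ 3.163 in

Q = 606841/191850 in ≈ 3.163 in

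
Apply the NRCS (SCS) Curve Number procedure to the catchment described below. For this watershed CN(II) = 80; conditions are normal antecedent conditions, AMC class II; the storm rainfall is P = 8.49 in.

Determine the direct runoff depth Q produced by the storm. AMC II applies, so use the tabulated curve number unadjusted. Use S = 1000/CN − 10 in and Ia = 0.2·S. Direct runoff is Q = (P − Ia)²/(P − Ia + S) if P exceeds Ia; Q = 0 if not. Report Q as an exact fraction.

CN(II) = 80; AMC II needs no correction.
S = 1000/80 − 10 = 5/2 in ≈ 2.500 in
Initial abstraction Ia = S/5 = (5/2)/5 = 1/2 ≈ 0.500 in
P − Ia = 8.490 − 0.500 = 799/100 ≈ 7.990 in (> 0, runoff occurs)
Q: (799/100)² ÷ (1049/100) = 638401/104900 in (≈ 6.086 in)

Q = 638401/104900 in ≈ 6.086 in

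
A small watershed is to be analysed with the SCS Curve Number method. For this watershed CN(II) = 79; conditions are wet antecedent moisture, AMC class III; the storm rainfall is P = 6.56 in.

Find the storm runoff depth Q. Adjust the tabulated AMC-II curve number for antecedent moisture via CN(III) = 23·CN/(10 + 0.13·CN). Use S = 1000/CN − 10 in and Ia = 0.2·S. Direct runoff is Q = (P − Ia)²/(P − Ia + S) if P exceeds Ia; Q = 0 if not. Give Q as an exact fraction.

Q = 20662337536/3860988725 in ≈ 5.352 in

Wet (AMC III): CN(III) = 23·79/(10 + 0.13·79) = 1817/(2027/100) = 181700/2027 ≈ 89.640
Max retention: S = 1000/(181700/2027) − 10 = 2100/1817 in (≈ 1.156 in)
Initial abstraction Ia = S/5 = (2100/1817)/5 = 420/1817 ≈ 0.231 in
P − Ia = 6.560 − 0.231 = 287488/45425 ≈ 6.329 in (> 0, runoff occurs)
Q: (287488/45425)² ÷ (339988/45425) = 20662337536/3860988725 in (≈ 5.352 in)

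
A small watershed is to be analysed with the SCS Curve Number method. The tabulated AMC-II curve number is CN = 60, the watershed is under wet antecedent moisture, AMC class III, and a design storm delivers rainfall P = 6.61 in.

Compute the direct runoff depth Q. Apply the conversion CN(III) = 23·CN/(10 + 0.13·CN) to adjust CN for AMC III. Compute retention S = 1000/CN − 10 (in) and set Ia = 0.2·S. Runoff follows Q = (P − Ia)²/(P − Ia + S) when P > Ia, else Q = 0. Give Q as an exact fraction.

Q = 1731308881/425102100 in ≈ 4.073 in

Wet (AMC III): CN(III) = 23·60/(10 + 0.13·60) = 1380/(89/5) = 6900/89 ≈ 77.528
Max retention: S = 1000/(6900/89) − 10 = 200/69 in (≈ 2.899 in)
Initial abstraction Ia = S/5 = (200/69)/5 = 40/69 ≈ 0.580 in
Since P=6.610 > Ia=0.580: effective rainfall P−Ia = 41609/6900 in
Q = (41609/6900)²/((41609/6900) + 200/69) = (1731308881/47610000)/(61609/6900) = 1731308881/425102100 in ≈ 4.073 in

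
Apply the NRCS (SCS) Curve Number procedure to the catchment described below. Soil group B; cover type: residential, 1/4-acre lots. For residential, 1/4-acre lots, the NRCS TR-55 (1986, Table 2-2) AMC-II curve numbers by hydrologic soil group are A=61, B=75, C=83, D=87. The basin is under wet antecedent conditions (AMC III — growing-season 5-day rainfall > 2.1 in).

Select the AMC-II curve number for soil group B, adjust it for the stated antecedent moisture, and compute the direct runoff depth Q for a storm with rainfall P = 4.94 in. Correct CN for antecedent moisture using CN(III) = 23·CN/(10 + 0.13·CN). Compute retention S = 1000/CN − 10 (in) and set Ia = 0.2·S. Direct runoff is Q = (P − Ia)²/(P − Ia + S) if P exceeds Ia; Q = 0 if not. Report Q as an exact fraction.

Q = 257377849/72598350 in ≈ 3.545 in

NRCS table: residential, 1/4-acre lots, soil group B → CN(II) = 75
Wet (AMC III): CN(III) = 23·75/(10 + 0.13·75) = 1725/(79/4) = 6900/79 ≈ 87.342
Retention S: 1000/CN − 10 with CN=87.342 → S = 100/69 ≈ 1.449 in
Ia = 0.2S: 0.2·1.449 = 0.290 in (exactly 20/69)
P − Ia = 4.940 − 0.290 = 16043/3450 ≈ 4.650 in (> 0, runoff occurs)
Runoff Q = (P−Ia)²/(P−Ia+S) = (4.650)²/(4.650+1.449) = 257377849/72598350 ≈ 3.545 in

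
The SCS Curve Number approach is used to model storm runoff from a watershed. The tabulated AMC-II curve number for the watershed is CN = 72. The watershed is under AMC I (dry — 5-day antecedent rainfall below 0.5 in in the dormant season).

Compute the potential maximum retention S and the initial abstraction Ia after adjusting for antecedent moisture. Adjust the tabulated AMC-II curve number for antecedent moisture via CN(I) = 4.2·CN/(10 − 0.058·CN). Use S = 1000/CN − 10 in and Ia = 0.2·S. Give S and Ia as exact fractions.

S = 250/27 in ≈ 9.259 in; Ia = 50/27 in ≈ 1.852 in

CN(I) from CN(II)=72: (4.2·72)/(10 − 0.058·72) = 675/13 ≈ 51.923
S = 1000/(675/13) − 10 = 250/27 in ≈ 9.259 in
Initial abstraction Ia = S/5 = (250/27)/5 = 50/27 ≈ 1.852 in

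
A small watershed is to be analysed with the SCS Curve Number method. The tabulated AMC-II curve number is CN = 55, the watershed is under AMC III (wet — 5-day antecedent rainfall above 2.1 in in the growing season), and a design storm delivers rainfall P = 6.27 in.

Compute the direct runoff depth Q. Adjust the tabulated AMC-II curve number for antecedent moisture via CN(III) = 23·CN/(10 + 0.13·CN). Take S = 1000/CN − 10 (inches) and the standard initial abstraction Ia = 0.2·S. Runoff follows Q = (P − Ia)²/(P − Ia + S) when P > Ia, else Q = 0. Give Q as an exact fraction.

Q = 6592359387/1944988100 in ≈ 3.389 in

Wet (AMC III): CN(III) = 23·55/(10 + 0.13·55) = 1265/(343/20) = 25300/343 ≈ 73.761
Retention S: 1000/CN − 10 with CN=73.761 → S = 900/253 ≈ 3.557 in
Ia = 0.2·(900/253) = 180/253 in ≈ 0.711 in
Since P=6.270 > Ia=0.711: effective rainfall P−Ia = 140631/25300 in
Q: (140631/25300)² ÷ (230631/25300) = 6592359387/1944988100 in (≈ 3.389 in)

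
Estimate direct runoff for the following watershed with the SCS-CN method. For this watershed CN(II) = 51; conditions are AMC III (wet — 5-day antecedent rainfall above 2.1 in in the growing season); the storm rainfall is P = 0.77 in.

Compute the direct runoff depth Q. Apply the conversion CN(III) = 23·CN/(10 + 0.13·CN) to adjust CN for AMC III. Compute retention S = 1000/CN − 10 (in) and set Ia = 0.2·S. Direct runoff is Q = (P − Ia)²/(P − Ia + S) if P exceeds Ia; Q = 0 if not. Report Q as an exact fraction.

Wet (AMC III): CN(III) = 23·51/(10 + 0.13·51) = 1173/(1663/100) = 117300/1663 ≈ 70.535
S = 1000/(117300/1663) − 10 = 4900/1173 in ≈ 4.177 in
Ia = 0.2·(4900/1173) = 980/1173 in ≈ 0.835 in
P = 0.770 ≤ Ia = 0.835 in: entire storm abstracted, Q = 0.

Q = 0 in ≈ 0.000 in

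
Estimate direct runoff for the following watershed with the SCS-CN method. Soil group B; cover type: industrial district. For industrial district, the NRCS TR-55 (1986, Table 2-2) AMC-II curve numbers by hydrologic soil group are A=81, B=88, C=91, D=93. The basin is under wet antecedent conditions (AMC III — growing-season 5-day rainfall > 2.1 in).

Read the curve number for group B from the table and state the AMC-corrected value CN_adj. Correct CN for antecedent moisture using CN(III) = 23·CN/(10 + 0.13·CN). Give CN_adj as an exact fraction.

NRCS table: industrial district, soil group B → CN(II) = 88
Adjust CN=88 to AMC III: 23·88/(10 + 0.13·88) → 2024 ÷ (536/25) = 6325/67 ≈ 94.403

CN_adj = 6325/67 ≈ 94.403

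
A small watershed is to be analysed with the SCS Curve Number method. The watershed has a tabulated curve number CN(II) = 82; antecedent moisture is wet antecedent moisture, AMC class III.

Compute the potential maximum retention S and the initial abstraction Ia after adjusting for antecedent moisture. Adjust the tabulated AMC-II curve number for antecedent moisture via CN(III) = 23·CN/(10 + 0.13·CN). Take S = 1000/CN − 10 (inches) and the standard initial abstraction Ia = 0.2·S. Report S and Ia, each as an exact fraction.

S = 900/943 in ≈ 0.954 in; Ia = 180/943 in ≈ 0.191 in

CN(III) from CN(II)=82: (23·82)/(10 + 0.13·82) = 94300/1033 ≈ 91.288
S = 1000/(94300/1033) − 10 = 900/943 in ≈ 0.954 in
Ia = 0.2·(900/943) = 180/943 in ≈ 0.191 in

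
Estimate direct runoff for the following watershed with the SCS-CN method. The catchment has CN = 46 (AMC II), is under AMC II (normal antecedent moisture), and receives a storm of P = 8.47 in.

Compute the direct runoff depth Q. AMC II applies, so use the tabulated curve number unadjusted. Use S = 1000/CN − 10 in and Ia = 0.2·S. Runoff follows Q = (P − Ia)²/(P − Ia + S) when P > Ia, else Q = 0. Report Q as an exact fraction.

Q = 198274561/94486300 in ≈ 2.098 in

CN(II) = 46; AMC II needs no correction.
Max retention: S = 1000/46 − 10 = 270/23 in (≈ 11.739 in)
Ia = 0.2·(270/23) = 54/23 in ≈ 2.348 in
Excess rainfall: 8.470 − 2.348 = 6.122 in; P > Ia so Q > 0
Runoff Q = (P−Ia)²/(P−Ia+S) = (6.122)²/(6.122+11.739) = 198274561/94486300 ≈ 2.098 in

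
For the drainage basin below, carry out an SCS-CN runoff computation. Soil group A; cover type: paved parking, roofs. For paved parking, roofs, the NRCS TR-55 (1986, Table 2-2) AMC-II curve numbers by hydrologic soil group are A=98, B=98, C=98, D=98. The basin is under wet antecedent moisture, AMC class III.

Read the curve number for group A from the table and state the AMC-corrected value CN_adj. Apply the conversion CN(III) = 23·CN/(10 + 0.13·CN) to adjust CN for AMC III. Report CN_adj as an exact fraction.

CN_adj = 112700/1137 ≈ 99.120

NRCS table: paved parking, roofs, soil group A → CN(II) = 98
Adjust CN=98 to AMC III: 23·98/(10 + 0.13·98) → 2254 ÷ (1137/50) = 112700/1137 ≈ 99.120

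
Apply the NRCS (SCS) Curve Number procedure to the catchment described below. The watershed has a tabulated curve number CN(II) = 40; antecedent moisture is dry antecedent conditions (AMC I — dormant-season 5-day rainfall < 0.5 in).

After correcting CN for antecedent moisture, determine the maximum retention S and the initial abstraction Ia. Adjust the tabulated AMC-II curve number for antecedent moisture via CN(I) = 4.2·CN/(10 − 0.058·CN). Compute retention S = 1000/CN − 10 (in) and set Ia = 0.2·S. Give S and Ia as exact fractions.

Adjust CN=40 to AMC I: 4.2·40/(10 − 0.058·40) → 168 ÷ (192/25) = 175/8 ≈ 21.875
S = 1000/(175/8) − 10 = 250/7 in ≈ 35.714 in
Ia = 0.2·(250/7) = 50/7 in ≈ 7.143 in

S = 250/7 in ≈ 35.714 in; Ia = 50/7 in ≈ 7.143 in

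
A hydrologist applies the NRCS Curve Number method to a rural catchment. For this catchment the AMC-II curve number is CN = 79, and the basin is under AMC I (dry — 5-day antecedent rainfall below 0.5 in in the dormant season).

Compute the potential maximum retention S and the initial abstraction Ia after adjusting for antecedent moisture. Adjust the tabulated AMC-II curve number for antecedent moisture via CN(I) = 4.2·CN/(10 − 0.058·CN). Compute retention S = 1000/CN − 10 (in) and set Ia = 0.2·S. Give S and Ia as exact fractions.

S = 500/79 in ≈ 6.329 in; Ia = 100/79 in ≈ 1.266 in

Adjust CN=79 to AMC I: 4.2·79/(10 − 0.058·79) → (1659/5) ÷ (2709/500) = 7900/129 ≈ 61.240
Retention S: 1000/CN − 10 with CN=61.240 → S = 500/79 ≈ 6.329 in
Initial abstraction Ia = S/5 = (500/79)/5 = 100/79 ≈ 1.266 in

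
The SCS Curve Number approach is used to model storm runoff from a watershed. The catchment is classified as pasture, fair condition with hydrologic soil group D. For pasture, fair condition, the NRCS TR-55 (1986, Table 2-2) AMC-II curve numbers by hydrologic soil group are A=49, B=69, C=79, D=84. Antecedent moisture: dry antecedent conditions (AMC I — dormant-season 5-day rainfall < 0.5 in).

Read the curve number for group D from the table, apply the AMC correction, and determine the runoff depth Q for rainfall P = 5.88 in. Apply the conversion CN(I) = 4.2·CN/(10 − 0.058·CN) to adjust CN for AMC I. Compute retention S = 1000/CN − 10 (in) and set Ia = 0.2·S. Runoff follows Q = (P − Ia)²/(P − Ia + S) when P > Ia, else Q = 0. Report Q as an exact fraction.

NRCS table: pasture, fair condition, soil group D → CN(II) = 84
CN(I) from CN(II)=84: (4.2·84)/(10 − 0.058·84) = 44100/641 ≈ 68.799
Max retention: S = 1000/(44100/641) − 10 = 2000/441 in (≈ 4.535 in)
Initial abstraction Ia = S/5 = (2000/441)/5 = 400/441 ≈ 0.907 in
Since P=5.880 > Ia=0.907: effective rainfall P−Ia = 54827/11025 in
Q = (54827/11025)²/((54827/11025) + 2000/441) = (3005999929/121550625)/(104827/11025) = 3005999929/1155717675 in ≈ 2.601 in

Q = 3005999929/1155717675 in ≈ 2.601 in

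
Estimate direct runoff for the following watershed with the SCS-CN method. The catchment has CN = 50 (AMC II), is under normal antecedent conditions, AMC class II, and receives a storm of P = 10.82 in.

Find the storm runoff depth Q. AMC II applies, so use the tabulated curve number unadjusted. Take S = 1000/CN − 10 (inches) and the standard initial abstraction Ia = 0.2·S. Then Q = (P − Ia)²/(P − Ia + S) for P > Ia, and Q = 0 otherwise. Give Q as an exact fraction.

Q = 194481/47050 in ≈ 4.133 in

Average conditions: CN = 50 (no AMC adjustment).
S = 1000/50 − 10 = 10 in ≈ 10.000 in
Initial abstraction Ia = S/5 = 10/5 = 2 ≈ 2.000 in
Excess rainfall: 10.820 − 2.000 = 8.820 in; P > Ia so Q > 0
Runoff Q = (P−Ia)²/(P−Ia+S) = (8.820)²/(8.820+10.000) = 194481/47050 ≈ 4.133 in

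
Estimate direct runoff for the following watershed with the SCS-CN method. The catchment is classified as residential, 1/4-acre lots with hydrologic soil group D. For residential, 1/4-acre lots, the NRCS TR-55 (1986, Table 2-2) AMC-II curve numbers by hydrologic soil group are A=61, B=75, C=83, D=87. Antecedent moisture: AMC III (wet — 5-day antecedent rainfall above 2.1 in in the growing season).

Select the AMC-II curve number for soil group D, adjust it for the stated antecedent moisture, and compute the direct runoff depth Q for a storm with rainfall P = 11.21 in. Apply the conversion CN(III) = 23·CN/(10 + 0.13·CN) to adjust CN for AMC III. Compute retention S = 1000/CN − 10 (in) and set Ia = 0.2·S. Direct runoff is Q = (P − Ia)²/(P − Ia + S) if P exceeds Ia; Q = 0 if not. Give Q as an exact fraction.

NRCS table: residential, 1/4-acre lots, soil group D → CN(II) = 87
Wet (AMC III): CN(III) = 23·87/(10 + 0.13·87) = 2001/(2131/100) = 200100/2131 ≈ 93.900
Max retention: S = 1000/(200100/2131) − 10 = 1300/2001 in (≈ 0.650 in)
Ia = 0.2S: 0.2·0.650 = 0.130 in (exactly 260/2001)
P − Ia = 11.210 − 0.130 = 2217121/200100 ≈ 11.080 in (> 0, runoff occurs)
Runoff Q = (P−Ia)²/(P−Ia+S) = (11.080)²/(11.080+0.650) = 4915625528641/469658912100 ≈ 10.466 in

Q = 4915625528641/469658912100 in ≈ 10.466 in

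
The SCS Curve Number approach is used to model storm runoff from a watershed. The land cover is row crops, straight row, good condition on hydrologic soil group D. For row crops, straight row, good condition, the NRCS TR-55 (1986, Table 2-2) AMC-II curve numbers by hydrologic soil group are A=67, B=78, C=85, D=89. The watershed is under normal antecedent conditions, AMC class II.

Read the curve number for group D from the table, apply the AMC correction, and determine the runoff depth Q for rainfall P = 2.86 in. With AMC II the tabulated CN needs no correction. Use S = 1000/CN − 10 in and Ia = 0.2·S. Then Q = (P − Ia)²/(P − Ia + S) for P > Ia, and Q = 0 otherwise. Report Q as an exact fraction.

NRCS table: row crops, straight row, good condition, soil group D → CN(II) = 89
CN(II) = 89; AMC II needs no correction.
Retention S: 1000/CN − 10 with CN=89.000 → S = 110/89 ≈ 1.236 in
Initial abstraction Ia = S/5 = (110/89)/5 = 22/89 ≈ 0.247 in
Excess rainfall: 2.860 − 0.247 = 2.613 in; P > Ia so Q > 0
Q = (11627/4450)²/((11627/4450) + 110/89) = (135187129/19802500)/(17127/4450) = 12289739/6928650 in ≈ 1.774 in

Q = 12289739/6928650 in ≈ 1.774 in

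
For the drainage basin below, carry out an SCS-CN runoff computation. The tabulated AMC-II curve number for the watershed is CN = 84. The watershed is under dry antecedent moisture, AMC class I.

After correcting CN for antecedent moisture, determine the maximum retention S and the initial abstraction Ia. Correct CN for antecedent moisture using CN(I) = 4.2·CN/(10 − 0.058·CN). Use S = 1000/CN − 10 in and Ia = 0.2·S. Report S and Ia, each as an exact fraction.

Dry (AMC I): CN(I) = 4.2·84/(10 − 0.058·84) = (1764/5)/(641/125) = 44100/641 ≈ 68.799
S = 1000/(44100/641) − 10 = 2000/441 in ≈ 4.535 in
Initial abstraction Ia = S/5 = (2000/441)/5 = 400/441 ≈ 0.907 in

S = 2000/441 in ≈ 4.535 in; Ia = 400/441 in ≈ 0.907 in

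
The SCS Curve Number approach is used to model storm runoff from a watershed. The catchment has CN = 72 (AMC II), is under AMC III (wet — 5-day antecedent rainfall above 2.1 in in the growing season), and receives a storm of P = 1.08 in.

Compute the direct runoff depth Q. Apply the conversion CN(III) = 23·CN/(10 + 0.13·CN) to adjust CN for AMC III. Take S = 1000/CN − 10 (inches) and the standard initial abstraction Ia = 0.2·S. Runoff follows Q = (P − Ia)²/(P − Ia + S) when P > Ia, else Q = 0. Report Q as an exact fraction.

CN(III) from CN(II)=72: (23·72)/(10 + 0.13·72) = 10350/121 ≈ 85.537
Max retention: S = 1000/(10350/121) − 10 = 350/207 in (≈ 1.691 in)
Ia = 0.2·(350/207) = 70/207 in ≈ 0.338 in
Since P=1.080 > Ia=0.338: effective rainfall P−Ia = 3839/5175 in
Q: (3839/5175)² ÷ (12589/5175) = 14737921/65148075 in (≈ 0.226 in)

Q = 14737921/65148075 in ≈ 0.226 in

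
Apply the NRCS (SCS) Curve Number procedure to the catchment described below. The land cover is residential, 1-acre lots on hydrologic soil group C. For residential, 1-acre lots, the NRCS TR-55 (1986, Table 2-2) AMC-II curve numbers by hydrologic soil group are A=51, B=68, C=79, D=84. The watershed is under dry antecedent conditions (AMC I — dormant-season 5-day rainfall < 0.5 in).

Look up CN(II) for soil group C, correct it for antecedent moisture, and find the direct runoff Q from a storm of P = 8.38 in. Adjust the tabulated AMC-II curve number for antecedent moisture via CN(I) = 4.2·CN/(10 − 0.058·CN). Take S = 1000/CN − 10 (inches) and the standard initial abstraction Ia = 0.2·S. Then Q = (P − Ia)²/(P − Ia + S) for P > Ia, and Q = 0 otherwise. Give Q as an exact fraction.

Q = 789666201/209748950 in ≈ 3.765 in

NRCS table: residential, 1-acre lots, soil group C → CN(II) = 79
Adjust CN=79 to AMC I: 4.2·79/(10 − 0.058·79) → (1659/5) ÷ (2709/500) = 7900/129 ≈ 61.240
Max retention: S = 1000/(7900/129) − 10 = 500/79 in (≈ 6.329 in)
Ia = 0.2·(500/79) = 100/79 in ≈ 1.266 in
P − Ia = 8.380 − 1.266 = 28101/3950 ≈ 7.114 in (> 0, runoff occurs)
Q = (28101/3950)²/((28101/3950) + 500/79) = (789666201/15602500)/(53101/3950) = 789666201/209748950 in ≈ 3.765 in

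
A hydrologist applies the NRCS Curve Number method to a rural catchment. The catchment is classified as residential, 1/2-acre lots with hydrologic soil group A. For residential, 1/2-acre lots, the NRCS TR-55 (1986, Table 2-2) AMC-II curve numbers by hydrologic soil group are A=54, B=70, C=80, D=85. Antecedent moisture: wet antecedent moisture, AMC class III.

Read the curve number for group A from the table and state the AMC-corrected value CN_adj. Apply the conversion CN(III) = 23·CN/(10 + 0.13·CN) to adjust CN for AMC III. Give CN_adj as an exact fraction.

CN_adj = 2700/37 ≈ 72.973

NRCS table: residential, 1/2-acre lots, soil group A → CN(II) = 54
Wet (AMC III): CN(III) = 23·54/(10 + 0.13·54) = 1242/(851/50) = 2700/37 ≈ 72.973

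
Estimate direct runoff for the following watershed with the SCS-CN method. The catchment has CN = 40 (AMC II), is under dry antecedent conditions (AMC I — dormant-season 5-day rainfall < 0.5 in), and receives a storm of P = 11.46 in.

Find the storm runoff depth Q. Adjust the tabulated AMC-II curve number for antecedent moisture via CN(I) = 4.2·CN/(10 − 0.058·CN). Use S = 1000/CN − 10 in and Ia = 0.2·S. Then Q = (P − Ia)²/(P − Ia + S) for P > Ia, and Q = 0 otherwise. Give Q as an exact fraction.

CN(I) from CN(II)=40: (4.2·40)/(10 − 0.058·40) = 175/8 ≈ 21.875
Retention S: 1000/CN − 10 with CN=21.875 → S = 250/7 ≈ 35.714 in
Initial abstraction Ia = S/5 = (250/7)/5 = 50/7 ≈ 7.143 in
Excess rainfall: 11.460 − 7.143 = 4.317 in; P > Ia so Q > 0
Q = (1511/350)²/((1511/350) + 250/7) = (2283121/122500)/(14011/350) = 2283121/4903850 in ≈ 0.466 in

Q = 2283121/4903850 in ≈ 0.466 in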